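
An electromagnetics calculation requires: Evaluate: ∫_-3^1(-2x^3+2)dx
Step 1: Find antiderivative F(x)=(-1/2)x^4 + 2x
Step 2: F(1) - F(-3)=3/2 - (-93/2)=48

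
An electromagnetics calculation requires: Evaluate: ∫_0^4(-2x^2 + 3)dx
Step 1: Find antiderivative F(x) = (-2/3)x^3 + 3x
Step 2: F(4) - F(0) = -92/3 - (0) = -92/3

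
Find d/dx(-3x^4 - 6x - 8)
Power rule: d/dx(ax^n) = n·a·x^(n-1)
Term by term: -12·x^3-6

Answer: -12x^3-6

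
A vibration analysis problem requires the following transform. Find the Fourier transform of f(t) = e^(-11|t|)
Using the standard pair: F{e^(-a|t|)}=2a/(a^2+omega^2)
With a=11: F(omega)=22/(121+omega^2)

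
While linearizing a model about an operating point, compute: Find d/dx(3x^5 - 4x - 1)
Power rule: d/dx(ax^n) = n·a·x^(n-1)
Term by term: 15·x^4-4

Answer: 15x^4-4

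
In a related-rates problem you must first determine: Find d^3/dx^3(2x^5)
Apply power rule 3 times:
d^1: 10x^4
d^2: 40x^3
d^3: 120x^2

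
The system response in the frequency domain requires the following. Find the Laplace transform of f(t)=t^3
L{t^n} = n!/s^(n + 1)
L{t^3} = 3!/s^4 = 6/s^4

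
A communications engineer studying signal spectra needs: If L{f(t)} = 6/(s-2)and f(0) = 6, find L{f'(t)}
L{f'(t)} = s·F(s) - f(0) = 6s/(s-2) - 6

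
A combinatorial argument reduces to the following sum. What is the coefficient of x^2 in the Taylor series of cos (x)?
cos(x) = Σ (-1)^k x^(2k)/(2k)!
For x^2: (-1)^1/2! = -1/2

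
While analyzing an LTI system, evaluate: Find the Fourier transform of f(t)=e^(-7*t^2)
The Fourier transform of a Gaussian e^(-a * t^2) is sqrt(pi/a) * e^(-omega^2/(4a)).
With a=7: F(omega)=sqrt(pi/7) * e^(-omega^2/28)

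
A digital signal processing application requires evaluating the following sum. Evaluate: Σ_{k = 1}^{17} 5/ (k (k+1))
Partial fractions: 5/(k(k+1))=5/k - 5/(k+1)
Telescoping sum: 5(1-1/18)=5·17/18

Answer: 85/18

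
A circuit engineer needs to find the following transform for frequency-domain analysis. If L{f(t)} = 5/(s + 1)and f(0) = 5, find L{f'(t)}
L{f'(t)} = s·F(s) - f(0) = 5s/(s+1)-5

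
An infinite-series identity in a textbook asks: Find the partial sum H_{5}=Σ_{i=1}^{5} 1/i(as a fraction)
H_5 = 1 + 1/2 + 1/3 + ... + 1/5
= 137/60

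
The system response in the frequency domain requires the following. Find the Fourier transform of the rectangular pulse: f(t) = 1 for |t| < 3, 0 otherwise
F(omega)=integral from -3 to 3 of e^(-j*omega*t) dt
=2*sin(3*omega)/omega=6*sinc(3*omega/pi)

Answer: 2*sin(3*omega)/omega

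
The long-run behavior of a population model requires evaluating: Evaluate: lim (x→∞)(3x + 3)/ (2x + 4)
Divide numerator and denominator by x:
lim (3 + 3/x)/(2 + 4/x)=3/2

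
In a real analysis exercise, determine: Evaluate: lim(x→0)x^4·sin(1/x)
Squeeze theorem: -|x^4| ≤ x^4·sin(1/x) ≤ |x^4|
Since x^4 → 0 as x → 0, by squeeze theorem the limit is 0

Answer: 0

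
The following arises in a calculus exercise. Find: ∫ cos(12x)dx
Using substitution u = 12x: ∫ cos(u) du/12 = sin(u)/12+C

Answer: (1/12)sin(12x)+C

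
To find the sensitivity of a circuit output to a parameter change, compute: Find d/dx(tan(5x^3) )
Chain rule: d/dx[tan(u)]=sec²(u)·u' where u=5x^3
u'=15x^2

Answer: 15x^2·sec²(5x^3)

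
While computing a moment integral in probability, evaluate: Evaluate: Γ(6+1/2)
Γ(n + 1/2)=(2n)!√π/(4^n·n!)
=479001600√π/(4096·720)=(10395/64)·√π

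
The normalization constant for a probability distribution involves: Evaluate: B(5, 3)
B(x,y)=Γ(x)Γ(y)/Γ(x + y)=(x-1)!(y-1)!/(x + y-1)!
B(5,3)=4!·2!/7!=1/105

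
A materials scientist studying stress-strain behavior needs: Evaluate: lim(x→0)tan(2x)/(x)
tan(u) ≈ u for small u:
tan(2x)/(x) ≈ 2x/(x)=2/1

Answer: 2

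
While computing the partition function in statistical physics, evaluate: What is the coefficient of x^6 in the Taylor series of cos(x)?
cos(x) = Σ (-1)^k x^(2k)/(2k)!
For x^6: (-1)^3/6! = -1/720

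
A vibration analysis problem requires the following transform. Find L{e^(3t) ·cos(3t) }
First shifting: L{e^(at)f(t)}=F(s-a)
L{cos(3t)}=s/(s² + 9)
Shift: (s-3)/((s-3)² + 9)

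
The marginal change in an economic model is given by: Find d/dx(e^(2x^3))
Chain rule: d/dx[e^u]=e^u · u' where u=2x^3
u'=6x^2

Answer: 6x^2·e^(2x^3)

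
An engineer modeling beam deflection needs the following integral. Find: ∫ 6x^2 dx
Using power rule: ∫ 6x^2 dx = 6/3 x^3 + C = 2x^3 + C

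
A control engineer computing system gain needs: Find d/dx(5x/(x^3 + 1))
Quotient rule: (f/g)'=(f'g - fg')/g²
f=5x, f'=5
g=x^3+1, g'=3x^2

Answer: (5·(x^3+1)-15x^3)/(x^3+1)²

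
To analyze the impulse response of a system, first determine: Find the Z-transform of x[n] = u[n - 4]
Using the time-shift property: Z{u[n-4]} = z^(-4)*z/(z-1)
= z^(-3)/(z-1)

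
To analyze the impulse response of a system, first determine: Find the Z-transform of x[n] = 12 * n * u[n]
Z{n*u[n]} = z/(z-1)^2
By linearity: Z{12*n*u[n]} = 12z/(z-1)^2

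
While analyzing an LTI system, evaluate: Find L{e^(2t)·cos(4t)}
First shifting: L{e^(at)f(t)} = F(s-a)
L{cos(4t)} = s/(s² + 16)
Shift: (s-2)/((s-2)² + 16)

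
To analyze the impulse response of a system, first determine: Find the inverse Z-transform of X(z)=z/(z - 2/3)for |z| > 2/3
Standard pair: z/(z-a) <-> a^n*u[n] for causal signals
With a=2/3: x[n]=(2/3)^n*u[n]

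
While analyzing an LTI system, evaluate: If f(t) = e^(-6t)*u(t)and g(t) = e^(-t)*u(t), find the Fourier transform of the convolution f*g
By the convolution theorem: F{f * g}=F(omega) * G(omega)
F(omega)=1/(6+j * omega), G(omega)=1/(1+j * omega)
F{f * g}=1/((6+j * omega)(1+j * omega))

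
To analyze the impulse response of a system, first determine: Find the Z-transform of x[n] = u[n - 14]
Using the time-shift property: Z{u[n-14]}=z^(-14)*z/(z-1)
=z^(-13)/(z-1)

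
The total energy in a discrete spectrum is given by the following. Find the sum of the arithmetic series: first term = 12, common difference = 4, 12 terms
Last term: a_n = 12+(12-1)·4 = 56
Sum = n(a_1+a_n)/2 = 12(12+56)/2 = 408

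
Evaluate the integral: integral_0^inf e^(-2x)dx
integral_0^inf e^(-2x) dx = [-1/2*e^(-2x)]_0^inf
= 0 - (-1/2) = 1/2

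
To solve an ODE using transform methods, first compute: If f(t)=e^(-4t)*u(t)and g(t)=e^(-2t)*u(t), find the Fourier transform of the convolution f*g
By the convolution theorem: F{f * g} = F(omega) * G(omega)
F(omega) = 1/(4+j * omega), G(omega) = 1/(2+j * omega)
F{f * g} = 1/((4+j * omega)(2+j * omega))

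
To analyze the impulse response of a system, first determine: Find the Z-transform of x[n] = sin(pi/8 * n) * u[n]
Z{sin(w0 * n) * u[n]}=z * sin(w0)/(z^2-2z * cos(w0)+1)
With w0=pi/8: X(z)=z * sin(pi/8)/(z^2-2z * cos(pi/8)+1)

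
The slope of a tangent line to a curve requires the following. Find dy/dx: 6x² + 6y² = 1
Differentiate: 12x+12y·(dy/dx) = 0
dy/dx = -12x/(12y) = -1·(x/y)

Answer: dy/dx = -1·(x/y)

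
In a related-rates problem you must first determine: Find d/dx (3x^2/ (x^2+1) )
Quotient rule: (f/g)'=(f'g - fg')/g²
f=3x^2, f'=6x
g=x^2 + 1, g'=2x

Answer: (6x·(x^2 + 1) - 6x^3)/(x^2 + 1)²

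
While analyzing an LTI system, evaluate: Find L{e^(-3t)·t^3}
First shifting: L{e^(at)f(t)}=F(s-a)
L{t^3}=6/s^4
Shift s → s+3: 6/(s+3)^4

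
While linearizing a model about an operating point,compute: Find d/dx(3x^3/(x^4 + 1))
Quotient rule: (f/g)' = (f'g - fg')/g²
f = 3x^3, f' = 9x^2
g = x^4+1, g' = 4x^3

Answer: (9x^2·(x^4+1)-12x^6)/(x^4+1)²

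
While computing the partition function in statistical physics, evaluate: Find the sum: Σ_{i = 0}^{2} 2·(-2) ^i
Geometric series: S=a(1 - r^n)/(1 - r)
a=2, r=-2, n=3
S=2(1+8)/3=6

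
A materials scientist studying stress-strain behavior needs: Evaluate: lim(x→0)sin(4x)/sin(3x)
sin(u) ≈ u for small u:
sin(4x)/sin(3x) ≈ 4x/(3x)=4/3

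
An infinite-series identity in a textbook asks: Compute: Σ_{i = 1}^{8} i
Using formula: Σ i^1=n(n + 1)/2=8·9/2=36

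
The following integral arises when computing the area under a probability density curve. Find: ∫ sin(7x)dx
Using substitution u = 7x: ∫ sin(u) du/7 = -cos(u)/7+C

Answer: (-1/7)cos(7x)+C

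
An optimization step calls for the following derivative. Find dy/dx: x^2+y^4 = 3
Differentiate: 2x + 4y^3·(dy/dx) = 0
dy/dx = -2x/(4y^3)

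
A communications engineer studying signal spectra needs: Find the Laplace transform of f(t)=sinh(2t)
L{sinh(at)}=a/(s²-a²)
L{sinh(2t)}=2/(s²-4)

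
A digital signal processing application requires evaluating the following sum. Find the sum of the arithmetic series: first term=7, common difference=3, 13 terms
Last term: a_n = 7 + (13 - 1)·3 = 43
Sum = n(a_1 + a_n)/2 = 13(7 + 43)/2 = 325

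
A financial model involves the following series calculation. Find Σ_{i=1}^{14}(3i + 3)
=3·Σ i+3·14=3·105+42=357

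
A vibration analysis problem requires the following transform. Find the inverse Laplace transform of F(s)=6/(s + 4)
L^(-1){6/(s-a)}=c·e^(at)
Here a=-4, c=6

Answer: 6e^(-4t)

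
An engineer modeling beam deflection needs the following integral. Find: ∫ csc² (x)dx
Since d/dx[-cot(x)] = csc²(x), integral = -cot(x)+C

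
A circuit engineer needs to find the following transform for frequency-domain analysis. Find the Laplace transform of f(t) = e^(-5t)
L{e^(at)} = 1/(s-a)
L{e^(-5t)} = 1/(s + 5)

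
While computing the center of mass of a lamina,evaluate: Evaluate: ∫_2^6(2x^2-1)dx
Step 1: Find antiderivative F(x) = (2/3)x^3 - x
Step 2: F(6) - F(2) = 138 - (10/3) = 404/3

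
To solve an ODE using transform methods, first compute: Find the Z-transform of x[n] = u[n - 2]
Using the time-shift property: Z{u[n-2]}=z^(-2)*z/(z-1)
=z^(-1)/(z-1)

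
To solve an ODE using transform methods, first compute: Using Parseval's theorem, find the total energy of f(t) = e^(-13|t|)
Parseval's theorem: E=integral |f(t)|^2 dt=(1/2pi) integral |F(omega)|^2 domega
E=integral_{-inf}^{inf} e^(-26|t|) dt=2 * integral_0^inf e^(-26t) dt=2/(2 * 13)=1/13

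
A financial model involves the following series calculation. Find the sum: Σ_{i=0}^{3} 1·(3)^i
Geometric series: S = a(1 - r^n)/(1 - r)
a = 1, r = 3, n = 4
S = 1(1 - 81)/-2 = 40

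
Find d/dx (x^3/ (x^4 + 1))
Quotient rule: (f/g)' = (f'g - fg')/g²
f = x^3, f' = 3x^2
g = x^4 + 1, g' = 4x^3

Answer: (3x^2·(x^4 + 1) - 4x^6)/(x^4 + 1)²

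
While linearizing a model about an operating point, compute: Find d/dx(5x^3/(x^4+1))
Quotient rule: (f/g)'=(f'g - fg')/g²
f=5x^3, f'=15x^2
g=x^4 + 1, g'=4x^3

Answer: (15x^2·(x^4 + 1) - 20x^6)/(x^4 + 1)²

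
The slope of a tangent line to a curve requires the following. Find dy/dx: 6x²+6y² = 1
Differentiate: 12x+12y·(dy/dx) = 0
dy/dx = -12x/(12y) = -1·(x/y)

Answer: dy/dx = -1·(x/y)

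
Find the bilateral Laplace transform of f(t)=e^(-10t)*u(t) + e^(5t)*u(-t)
For e^(-10t) * u(t): L = 1/(s + 10), Re(s) > -10
For e^(5t) * u(-t): L = -1/(s-5), Re(s) < 5
Combined: F(s) = 1/(s + 10) - 1/(s-5), -10 < Re(s) < 5

Answer: 1/(s + 10) - 1/(s-5), ROC: -10 < Re(s) < 5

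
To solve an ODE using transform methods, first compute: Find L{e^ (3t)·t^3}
First shifting: L{e^(at)f(t)}=F(s-a)
L{t^3}=6/s^4
Shift s → s-3: 6/(s-3)^4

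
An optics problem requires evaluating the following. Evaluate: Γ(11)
Γ(n)=(n-1)! for positive integers
Γ(11)=10!=3628800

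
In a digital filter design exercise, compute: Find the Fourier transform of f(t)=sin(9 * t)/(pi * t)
sin(W*t)/(pi*t) = (W/pi)*sinc(W*t/pi) is the impulse response of the ideal low-pass filter with cutoff W (here W = 9).
Its Fourier transform is a rectangular function:
F(omega) = 1 for |omega| < 9, 0 otherwise

Answer: rect(omega/18) [i.e., 1 for |omega| < 9, 0 otherwise]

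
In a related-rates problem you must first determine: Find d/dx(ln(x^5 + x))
Chain rule: d/dx[ln(u)] = u'/u where u = x^5+x
u' = 5x^4+1

Answer: (5x^4+1)/(x^5+x)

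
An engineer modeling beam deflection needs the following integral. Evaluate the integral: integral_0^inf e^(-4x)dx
integral_0^inf e^(-4x) dx=[-1/4 * e^(-4x)]_0^inf
=0 - (-1/4)=1/4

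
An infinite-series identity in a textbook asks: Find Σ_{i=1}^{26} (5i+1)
=5·Σ i + 1·26=5·351 + 26=1781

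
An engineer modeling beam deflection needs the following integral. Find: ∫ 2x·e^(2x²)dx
Let u=2x², du=4x dx
∫ (1/2)e^u du=e^u/2 + C

Answer: e^(2x²)/2 + C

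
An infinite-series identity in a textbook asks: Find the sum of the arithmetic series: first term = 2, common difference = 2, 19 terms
Last term: a_n=2+(19-1)·2=38
Sum=n(a_1+a_n)/2=19(2+38)/2=380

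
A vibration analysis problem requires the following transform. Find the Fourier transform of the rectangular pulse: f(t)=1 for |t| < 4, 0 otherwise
F(omega)=integral from -4 to 4 of e^(-j*omega*t) dt
=2*sin(4*omega)/omega=8*sinc(4*omega/pi)

Answer: 2*sin(4*omega)/omega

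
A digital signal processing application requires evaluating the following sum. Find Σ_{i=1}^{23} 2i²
= 2·n(n+1)(2n+1)/6 = 2·23·24·47/6 = 8648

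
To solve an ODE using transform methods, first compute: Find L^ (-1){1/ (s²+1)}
L^(-1){w/(s²+w²)}=sin(wt)
Here w=1

Answer: sin(t)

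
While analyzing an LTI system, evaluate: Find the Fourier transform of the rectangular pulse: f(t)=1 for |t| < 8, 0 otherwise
F(omega)=integral from -8 to 8 of e^(-j * omega * t) dt
=2 * sin(8 * omega)/omega=16 * sinc(8 * omega/pi)

Answer: 2 * sin(8 * omega)/omega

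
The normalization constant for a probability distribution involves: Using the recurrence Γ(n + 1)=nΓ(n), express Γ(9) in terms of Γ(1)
Γ(9) = 8Γ(8) = 8·7Γ(7) = ... = 8!·Γ(1) = 40320·Γ(1)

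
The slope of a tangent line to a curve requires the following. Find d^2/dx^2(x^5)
Apply power rule 2 times:
d^1: 5x^4
d^2: 20x^3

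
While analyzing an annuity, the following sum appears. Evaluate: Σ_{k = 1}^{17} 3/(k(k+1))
Partial fractions: 3/(k(k + 1)) = 3/k - 3/(k + 1)
Telescoping sum: 3(1 - 1/18) = 3·17/18

Answer: 17/6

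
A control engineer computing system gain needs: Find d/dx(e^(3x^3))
Chain rule: d/dx[e^u] = e^u · u' where u = 3x^3
u' = 9x^2

Answer: 9x^2·e^(3x^3)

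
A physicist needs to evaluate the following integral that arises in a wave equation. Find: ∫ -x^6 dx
Using power rule: ∫ -x^6 dx=-1/7 x^7 + C=(-1/7)x^7 + C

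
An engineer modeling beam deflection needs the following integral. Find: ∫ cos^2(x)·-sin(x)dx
Let u=cos(x), du=-sin(x) dx
∫ u^2 du=u^3/3 + C

Answer: cos^3(x)/3 + C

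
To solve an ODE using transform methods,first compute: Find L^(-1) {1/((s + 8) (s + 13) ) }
Partial fractions: 1/((s + 8)(s + 13)) = A/(s + 8) + B/(s + 13)
Cover-up: A = 1/(s + 13)|_{s = -8} = 1/5; B = 1/(s + 8)|_{s = -13} = -1/5
L^(-1) = (1/5)e^(-8t) - (1/5)e^(-13t)

Answer: (1/5)(e^(-8t) - e^(-13t))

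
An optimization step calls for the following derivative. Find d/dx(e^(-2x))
Chain rule: d/dx[e^u]=e^u · u' where u=-2x
u'=-2

Answer: -2·e^(-2x)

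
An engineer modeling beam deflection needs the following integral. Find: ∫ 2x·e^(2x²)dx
Let u=2x², du=4x dx
∫ (1/2)e^u du=e^u/2 + C

Answer: e^(2x²)/2 + C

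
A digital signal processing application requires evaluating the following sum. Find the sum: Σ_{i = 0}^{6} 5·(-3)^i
Geometric series: S=a(1 - r^n)/(1 - r)
a=5, r=-3, n=7
S=5(1+2187)/4=2735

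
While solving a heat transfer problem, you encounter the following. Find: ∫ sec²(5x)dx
Since d/dx[tan(5x)]=5sec²(5x), integral=tan(5x)/5 + C

Answer: (1/5)tan(5x) + C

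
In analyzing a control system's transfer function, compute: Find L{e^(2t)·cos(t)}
First shifting: L{e^(at)f(t)} = F(s-a)
L{cos(t)} = s/(s² + 1)
Shift: (s-2)/((s-2)² + 1)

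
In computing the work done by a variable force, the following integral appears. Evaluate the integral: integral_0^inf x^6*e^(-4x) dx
This is a Gamma integral. Substitute u = 4x (du = 4 dx):
integral_0^inf x^6*e^(-4x) dx = (1/4^7) integral_0^inf u^6*e^(-u) du
= Gamma(7)/4^7 = 6!/4^7 = 720/16384

Answer: 45/1024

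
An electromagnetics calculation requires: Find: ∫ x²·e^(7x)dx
Integration by parts twice:
First: u=x², dv=e^(7x) dx => x²e^(7x)/7 - (2/7)∫ xe^(7x) dx
Second (∫ xe^(7x) dx): xe^(7x)/7 - e^(7x)/49
Combining: e^(7x)(x²/7 - 2x/49 + 2/343) + C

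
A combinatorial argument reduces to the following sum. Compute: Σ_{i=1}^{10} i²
Using formula: Σ i^2 = n(n+1)(2n+1)/6 = 10·11·21/6 = 385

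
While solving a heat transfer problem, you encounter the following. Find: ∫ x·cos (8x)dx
By parts: u=x, dv=cos(8x) dx
du=dx, v=sin(8x)/8
=x·sin(8x)/8+cos(8x)/8²+C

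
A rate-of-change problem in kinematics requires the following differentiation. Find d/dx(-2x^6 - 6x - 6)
Power rule: d/dx(ax^n) = n·a·x^(n-1)
Term by term: -12·x^5 - 6

Answer: -12x^5 - 6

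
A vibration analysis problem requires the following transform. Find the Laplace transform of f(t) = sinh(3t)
L{sinh(at)}=a/(s²-a²)
L{sinh(3t)}=3/(s²-9)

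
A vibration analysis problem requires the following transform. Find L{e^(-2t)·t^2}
First shifting: L{e^(at)f(t)} = F(s-a)
L{t^2} = 2/s^3
Shift s → s + 2: 2/(s + 2)^3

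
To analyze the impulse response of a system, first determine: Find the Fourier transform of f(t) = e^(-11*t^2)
The Fourier transform of a Gaussian e^(-a*t^2) is sqrt(pi/a)*e^(-omega^2/(4a)).
With a = 11: F(omega) = sqrt(pi/11)*e^(-omega^2/44)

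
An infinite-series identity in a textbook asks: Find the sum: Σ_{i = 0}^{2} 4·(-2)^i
Geometric series: S = a(1 - r^n)/(1 - r)
a = 4, r = -2, n = 3
S = 4(1+8)/3 = 12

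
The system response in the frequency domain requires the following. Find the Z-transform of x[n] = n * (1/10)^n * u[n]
Using the property Z{n*a^n*u[n]} = az/(z-a)^2
With a = 1/10: X(z) = (1/10)z/(z - 1/10)^2, |z| > 1/10

Answer: (1/10)z/(z - 1/10)^2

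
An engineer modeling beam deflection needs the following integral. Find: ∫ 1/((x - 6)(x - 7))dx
Partial fractions: 1/((x-6)(x-7))=A/(x-6)+B/(x-7)
A=-1, B=1
∫ [-1· 1/(x-6)+1· 1/(x-7)] dx
=(1)[ln|x-7| - ln|x-6|]+C

Answer: ln|(x-7)/(x-6)|+C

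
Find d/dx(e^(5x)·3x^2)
Product rule: (fg)'=f'g+fg'
f=e^(5x), f'=5·e^(5x)
g=3x^2, g'=6x

Answer: 15·e^(5x)·x^2+6·e^(5x)·x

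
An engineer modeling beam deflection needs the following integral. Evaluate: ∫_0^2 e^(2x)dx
Antiderivative: (1/2)e^(2x)
Evaluate: (1/2)(e^4-1)

Answer: (e^4-1)/2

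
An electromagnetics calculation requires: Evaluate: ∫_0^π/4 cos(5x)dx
Antiderivative: sin(5x)/5
Evaluate at bounds: [sin(5·π/4)/5] - [sin(5·0)/5]
=((-√2/2) - (0))/5=-√2/10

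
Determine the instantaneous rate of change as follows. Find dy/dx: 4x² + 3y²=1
Differentiate: 8x + 6y·(dy/dx) = 0
dy/dx = -8x/(6y) = -(4/3)·(x/y)

Answer: dy/dx = -(4/3)·(x/y)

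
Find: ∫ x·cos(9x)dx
By parts: u = x, dv = cos(9x) dx
du = dx, v = sin(9x)/9
= x·sin(9x)/9 + cos(9x)/9² + C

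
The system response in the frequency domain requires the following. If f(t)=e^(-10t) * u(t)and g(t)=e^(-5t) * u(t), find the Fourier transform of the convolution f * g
By the convolution theorem: F{f*g}=F(omega)*G(omega)
F(omega)=1/(10+j*omega), G(omega)=1/(5+j*omega)
F{f*g}=1/((10+j*omega)(5+j*omega))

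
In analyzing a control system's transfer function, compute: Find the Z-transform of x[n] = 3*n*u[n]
Z{n*u[n]}=z/(z-1)^2
By linearity: Z{3*n*u[n]}=3z/(z-1)^2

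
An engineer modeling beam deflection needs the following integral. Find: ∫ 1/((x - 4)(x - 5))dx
Partial fractions: 1/((x-4)(x-5))=A/(x-4) + B/(x-5)
A=-1, B=1
∫ [-1· 1/(x-4) + 1· 1/(x-5)] dx
=(1)[ln|x-5| - ln|x-4|] + C

Answer: ln|(x-5)/(x-4)| + C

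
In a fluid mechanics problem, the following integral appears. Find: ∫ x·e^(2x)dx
Integration by parts: u=x, dv=e^(2x) dx
du=dx, v=e^(2x)/2
=x·e^(2x)/2 - ∫ e^(2x)/2 dx
=x·e^(2x)/2 - e^(2x)/4+C

Answer: e^(2x)(x/2-1/4)+C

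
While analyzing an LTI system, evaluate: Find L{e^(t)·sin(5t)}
First shifting: L{e^(at)f(t)}=F(s-a)
L{sin(5t)}=5/(s²+25)
Shift: 5/((s-1)²+25)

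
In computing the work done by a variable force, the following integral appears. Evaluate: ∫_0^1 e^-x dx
Antiderivative: -e^-x
Evaluate: -(e^-1 - 1)

Answer: (e^-1 - 1)/(-1)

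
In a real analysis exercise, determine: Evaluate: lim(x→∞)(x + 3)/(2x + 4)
Divide numerator and denominator by x:
lim (1+3/x)/(2+4/x)=1/2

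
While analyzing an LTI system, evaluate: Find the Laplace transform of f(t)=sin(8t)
L{sin(wt)} = w/(s² + w²)
L{sin(8t)} = 8/(s² + 64)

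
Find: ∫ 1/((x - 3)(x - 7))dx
Partial fractions: 1/((x-3)(x-7)) = A/(x-3) + B/(x-7)
A = -1/4, B = 1/4
∫ [-1/4· 1/(x-3) + 1/4· 1/(x-7)] dx
= (1/4)[ln|x-7| - ln|x-3|] + C

Answer: (1/4)·ln|(x-7)/(x-3)| + C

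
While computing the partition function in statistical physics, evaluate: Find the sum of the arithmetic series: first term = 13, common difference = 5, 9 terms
Last term: a_n = 13+(9-1)·5 = 53
Sum = n(a_1+a_n)/2 = 9(13+53)/2 = 297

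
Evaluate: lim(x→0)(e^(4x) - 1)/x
L'Hôpital (0/0): lim 4e^(4x)/1=4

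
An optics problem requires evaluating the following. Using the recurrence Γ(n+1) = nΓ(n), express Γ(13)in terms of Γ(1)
Γ(13)=12Γ(12)=12·11Γ(11)=...=12!·Γ(1)=479001600·Γ(1)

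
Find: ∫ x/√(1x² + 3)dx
Let u=x² + 3, du=2x dx
∫ (1/2)·u^(-1/2) du=√u + C

Answer: √(x² + 3) + C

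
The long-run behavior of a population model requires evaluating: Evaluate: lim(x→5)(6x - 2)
Polynomial is continuous, so substitute x = 5:
6·5 - 2 = 28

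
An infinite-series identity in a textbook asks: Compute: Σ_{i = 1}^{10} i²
Using formula: Σ i^2 = n(n + 1)(2n + 1)/6 = 10·11·21/6 = 385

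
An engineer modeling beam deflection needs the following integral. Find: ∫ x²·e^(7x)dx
Integration by parts twice:
First: u=x², dv=e^(7x) dx => x²e^(7x)/7 - (2/7)∫ xe^(7x) dx
Second (∫ xe^(7x) dx): xe^(7x)/7 - e^(7x)/49
Combining: e^(7x)(x²/7-2x/49+2/343)+C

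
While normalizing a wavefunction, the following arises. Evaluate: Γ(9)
Γ(n) = (n-1)! for positive integers
Γ(9) = 8! = 40320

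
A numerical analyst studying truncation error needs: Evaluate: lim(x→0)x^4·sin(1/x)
Squeeze theorem: -|x^4| ≤ x^4·sin(1/x) ≤ |x^4|
Since x^4 → 0 as x → 0, by squeeze theorem the limit is 0

Answer: 0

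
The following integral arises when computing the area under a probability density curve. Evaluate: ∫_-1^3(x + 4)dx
Step 1: Find antiderivative F(x)=(1/2)x^2 + 4x
Step 2: F(3) - F(-1)=33/2 - (-7/2)=20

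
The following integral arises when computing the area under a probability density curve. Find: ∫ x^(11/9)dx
Power rule: ∫ x^(11/9) dx = x^(20/9)/(20/9) + C

Answer: (9/20)·x^(20/9) + C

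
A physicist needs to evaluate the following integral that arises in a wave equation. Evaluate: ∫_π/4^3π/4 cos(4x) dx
Antiderivative: sin(4x)/4
Evaluate at bounds: [sin(4·3π/4)/4] - [sin(4·π/4)/4]
=((0) - (0))/4=0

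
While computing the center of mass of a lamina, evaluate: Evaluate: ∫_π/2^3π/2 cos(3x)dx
Antiderivative: sin(3x)/3
Evaluate at bounds: [sin(3·3π/2)/3] - [sin(3·π/2)/3]
= ((1) - (-1))/3 = 2/3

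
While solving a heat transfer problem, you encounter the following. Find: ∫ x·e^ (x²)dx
Let u = x², du = 2x dx
∫ (1/2)e^u du = e^u/2 + C

Answer: e^(x²)/2 + C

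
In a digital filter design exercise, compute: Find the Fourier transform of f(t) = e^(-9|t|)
Using the standard pair: F{e^(-a|t|)}=2a/(a^2+omega^2)
With a=9: F(omega)=18/(81+omega^2)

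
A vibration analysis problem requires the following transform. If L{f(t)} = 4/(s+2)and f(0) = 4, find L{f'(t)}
L{f'(t)}=s·F(s) - f(0)=4s/(s + 2) - 4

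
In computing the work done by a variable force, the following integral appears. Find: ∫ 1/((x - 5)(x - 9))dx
Partial fractions: 1/((x-5)(x-9)) = A/(x-5)+B/(x-9)
A = -1/4, B = 1/4
∫ [-1/4· 1/(x-5)+1/4· 1/(x-9)] dx
= (1/4)[ln|x-9| - ln|x-5|]+C

Answer: (1/4)·ln|(x-9)/(x-5)|+C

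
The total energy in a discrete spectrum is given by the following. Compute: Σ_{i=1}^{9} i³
Using formula: Σ i^3 = [n(n+1)/2]² = [9·10/2]² = 2025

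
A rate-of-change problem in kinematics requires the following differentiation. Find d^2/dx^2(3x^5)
Apply power rule 2 times:
d^1: 15x^4
d^2: 60x^3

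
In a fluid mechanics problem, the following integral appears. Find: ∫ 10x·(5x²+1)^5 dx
Let u = 5x²+1, du = 10x dx
∫ u^5 du = u^6/6+C

Answer: (5x²+1)^6/6+C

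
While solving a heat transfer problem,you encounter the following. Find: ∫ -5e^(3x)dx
Since d/dx[e^(3x)]=3e^(3x), we get -5/3 e^(3x)+C

Answer: (-5/3)e^(3x)+C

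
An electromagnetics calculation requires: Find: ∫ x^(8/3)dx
Power rule: ∫ x^(8/3) dx = x^(11/3)/(11/3) + C

Answer: (3/11)·x^(11/3) + C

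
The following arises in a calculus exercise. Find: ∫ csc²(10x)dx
Since d/dx[-cot(10x)]=10csc²(10x), integral=-cot(10x)/10+C

Answer: (-1/10)cot(10x)+C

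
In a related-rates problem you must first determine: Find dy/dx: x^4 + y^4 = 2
Differentiate: 4x^3 + 4y^3·(dy/dx)=0
dy/dx=-4x^3/(4y^3)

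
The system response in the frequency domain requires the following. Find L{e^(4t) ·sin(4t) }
First shifting: L{e^(at)f(t)}=F(s-a)
L{sin(4t)}=4/(s²+16)
Shift: 4/((s-4)²+16)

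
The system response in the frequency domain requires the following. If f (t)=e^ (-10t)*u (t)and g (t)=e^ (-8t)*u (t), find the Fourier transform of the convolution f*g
By the convolution theorem: F{f * g} = F(omega) * G(omega)
F(omega) = 1/(10 + j * omega), G(omega) = 1/(8 + j * omega)
F{f * g} = 1/((10 + j * omega)(8 + j * omega))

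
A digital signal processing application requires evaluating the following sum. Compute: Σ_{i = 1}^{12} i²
Using formula: Σ i^2=n(n + 1)(2n + 1)/6=12·13·25/6=650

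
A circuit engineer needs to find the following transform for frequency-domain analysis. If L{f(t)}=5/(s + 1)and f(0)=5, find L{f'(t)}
L{f'(t)}=s·F(s) - f(0)=5s/(s+1)-5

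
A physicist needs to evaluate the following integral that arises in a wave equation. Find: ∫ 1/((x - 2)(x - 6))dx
Partial fractions: 1/((x-2)(x-6))=A/(x-2) + B/(x-6)
A=-1/4, B=1/4
∫ [-1/4· 1/(x-2) + 1/4· 1/(x-6)] dx
=(1/4)[ln|x-6| - ln|x-2|] + C

Answer: (1/4)·ln|(x-6)/(x-2)| + C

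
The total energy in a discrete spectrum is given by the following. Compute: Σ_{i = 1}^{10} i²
Using formula: Σ i^2=n(n + 1)(2n + 1)/6=10·11·21/6=385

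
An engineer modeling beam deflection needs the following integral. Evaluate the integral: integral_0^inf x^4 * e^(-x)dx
This is a Gamma integral. Substitute u = 1x:
integral_0^inf x^4 * e^(-x) dx = (1/1^5) integral_0^inf u^4 * e^(-u) du
= Gamma(5)/1^5 = 4!/1^5 = 24/1

Answer: 24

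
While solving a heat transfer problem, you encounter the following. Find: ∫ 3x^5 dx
Using power rule: ∫ 3x^5 dx=3/6 x^6 + C=(1/2)x^6 + C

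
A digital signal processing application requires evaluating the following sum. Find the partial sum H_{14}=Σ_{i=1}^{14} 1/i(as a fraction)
H_14 = 1 + 1/2 + 1/3 + ... + 1/14
= 1171733/360360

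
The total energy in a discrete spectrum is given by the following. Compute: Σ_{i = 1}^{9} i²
Using formula: Σ i^2 = n(n + 1)(2n + 1)/6 = 9·10·19/6 = 285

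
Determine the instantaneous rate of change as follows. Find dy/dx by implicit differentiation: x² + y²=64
Differentiate both sides: 2x+2y·(dy/dx)=0
Solve: dy/dx=-2x/(2y)=-x/y

Answer: dy/dx=-x/y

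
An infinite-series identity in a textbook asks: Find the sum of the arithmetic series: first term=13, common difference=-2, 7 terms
Last term: a_n = 13 + (7 - 1)·-2 = 1
Sum = n(a_1 + a_n)/2 = 7(13 + 1)/2 = 49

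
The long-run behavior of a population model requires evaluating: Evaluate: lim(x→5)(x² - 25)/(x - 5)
Factor: (x² - 25) = (x-5)(x+5)
Cancel (x-5): lim(x→5) (x+5) = 10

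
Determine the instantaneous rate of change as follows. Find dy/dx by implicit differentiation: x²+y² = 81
Differentiate both sides: 2x+2y·(dy/dx) = 0
Solve: dy/dx = -2x/(2y) = -x/y

Answer: dy/dx = -x/y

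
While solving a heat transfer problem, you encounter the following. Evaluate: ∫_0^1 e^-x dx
Antiderivative: -e^-x
Evaluate: -(e^-1 - 1)

Answer: (e^-1 - 1)/(-1)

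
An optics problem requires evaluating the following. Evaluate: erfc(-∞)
erfc(x)=1 - erf(x); erfc(-∞)=1 - erf(-∞)=1 - (-1)=2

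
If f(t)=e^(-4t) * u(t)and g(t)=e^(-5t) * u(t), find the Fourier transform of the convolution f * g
By the convolution theorem: F{f * g}=F(omega) * G(omega)
F(omega)=1/(4 + j * omega), G(omega)=1/(5 + j * omega)
F{f * g}=1/((4 + j * omega)(5 + j * omega))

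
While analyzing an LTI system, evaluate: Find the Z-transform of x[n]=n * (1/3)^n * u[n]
Using the property Z{n * a^n * u[n]}=az/(z-a)^2
With a=1/3: X(z)=(1/3)z/(z - 1/3)^2, |z| > 1/3

Answer: (1/3)z/(z - 1/3)^2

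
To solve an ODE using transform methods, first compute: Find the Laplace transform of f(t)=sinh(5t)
L{sinh(at)} = a/(s²-a²)
L{sinh(5t)} = 5/(s²-25)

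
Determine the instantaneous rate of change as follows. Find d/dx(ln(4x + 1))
Chain rule: d/dx[ln(u)] = u'/u where u = 4x + 1
u' = 4

Answer: (4)/(4x + 1)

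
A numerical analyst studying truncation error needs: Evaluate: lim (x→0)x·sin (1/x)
Squeeze theorem: -|x| ≤ x·sin(1/x) ≤ |x|
Since x → 0 as x → 0, by squeeze theorem the limit is 0

Answer: 0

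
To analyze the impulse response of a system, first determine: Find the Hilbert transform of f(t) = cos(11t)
The Hilbert transform shifts each frequency component by -pi/2.
H{cos(wt)} = sin(wt)
With w = 11: H{cos(11t)} = sin(11t)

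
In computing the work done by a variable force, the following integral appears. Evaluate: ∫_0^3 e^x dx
Antiderivative: e^x
Evaluate: (e^3 - 1)

Answer: e^3 - 1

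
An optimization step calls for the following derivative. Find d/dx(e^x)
Chain rule: d/dx[e^u] = e^u · u' where u = x
u' = 1

Answer: 1·e^x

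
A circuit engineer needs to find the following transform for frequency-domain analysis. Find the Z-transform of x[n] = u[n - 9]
Using the time-shift property: Z{u[n-9]} = z^(-9)*z/(z-1)
= z^(-8)/(z-1)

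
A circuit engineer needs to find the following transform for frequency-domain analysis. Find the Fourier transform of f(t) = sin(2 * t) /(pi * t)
sin(W*t)/(pi*t) = (W/pi)*sinc(W*t/pi) is the impulse response of the ideal low-pass filter with cutoff W (here W = 2).
Its Fourier transform is a rectangular function:
F(omega) = 1 for |omega| < 2, 0 otherwise

Answer: rect(omega/4) [i.e., 1 for |omega| < 2, 0 otherwise]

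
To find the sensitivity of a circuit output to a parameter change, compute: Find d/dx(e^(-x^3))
Chain rule: d/dx[e^u]=e^u · u' where u=-x^3
u'=-3x^2

Answer: -3x^2·e^(-x^3)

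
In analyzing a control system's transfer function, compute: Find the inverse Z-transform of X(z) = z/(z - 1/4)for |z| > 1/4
Standard pair: z/(z-a) <-> a^n * u[n] for causal signals
With a=1/4: x[n]=(1/4)^n * u[n]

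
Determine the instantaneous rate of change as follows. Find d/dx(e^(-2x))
Chain rule: d/dx[e^u]=e^u · u' where u=-2x
u'=-2

Answer: -2·e^(-2x)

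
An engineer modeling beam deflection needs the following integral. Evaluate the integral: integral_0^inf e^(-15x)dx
integral_0^inf e^(-15x) dx = [-1/15*e^(-15x)]_0^inf
= 0 - (-1/15) = 1/15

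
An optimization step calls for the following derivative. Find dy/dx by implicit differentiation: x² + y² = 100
Differentiate both sides: 2x + 2y·(dy/dx)=0
Solve: dy/dx=-2x/(2y)=-x/y

Answer: dy/dx=-x/y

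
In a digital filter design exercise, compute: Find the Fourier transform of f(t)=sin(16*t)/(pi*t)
sin(W * t)/(pi * t) = (W/pi) * sinc(W * t/pi) is the impulse response of the ideal low-pass filter with cutoff W (here W = 16).
Its Fourier transform is a rectangular function:
F(omega) = 1 for |omega| < 16, 0 otherwise

Answer: rect(omega/32) [i.e., 1 for |omega| < 16, 0 otherwise]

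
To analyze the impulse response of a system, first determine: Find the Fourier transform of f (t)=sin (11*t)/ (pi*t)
sin(W*t)/(pi*t)=(W/pi)*sinc(W*t/pi) is the impulse response of the ideal low-pass filter with cutoff W (here W=11).
Its Fourier transform is a rectangular function:
F(omega)=1 for |omega| < 11, 0 otherwise

Answer: rect(omega/22) [i.e., 1 for |omega| < 11, 0 otherwise]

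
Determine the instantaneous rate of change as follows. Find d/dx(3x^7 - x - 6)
Power rule: d/dx(ax^n) = n·a·x^(n-1)
Term by term: 21·x^6-1

Answer: 21x^6-1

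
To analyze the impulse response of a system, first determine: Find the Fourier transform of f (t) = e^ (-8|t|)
Using the standard pair: F{e^(-a|t|)} = 2a/(a^2+omega^2)
With a = 8: F(omega) = 16/(64+omega^2)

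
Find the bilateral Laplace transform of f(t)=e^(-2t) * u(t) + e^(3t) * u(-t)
For e^(-2t)*u(t): L = 1/(s+2), Re(s) > -2
For e^(3t)*u(-t): L = -1/(s-3), Re(s) < 3
Combined: F(s) = 1/(s+2)-1/(s-3), -2 < Re(s) < 3

Answer: 1/(s+2)-1/(s-3), ROC: -2 < Re(s) < 3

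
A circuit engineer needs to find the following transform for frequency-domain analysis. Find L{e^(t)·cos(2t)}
First shifting: L{e^(at)f(t)} = F(s-a)
L{cos(2t)} = s/(s² + 4)
Shift: (s-1)/((s-1)² + 4)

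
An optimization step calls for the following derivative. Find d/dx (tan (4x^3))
Chain rule: d/dx[tan(u)] = sec²(u)·u' where u = 4x^3
u' = 12x^2

Answer: 12x^2·sec²(4x^3)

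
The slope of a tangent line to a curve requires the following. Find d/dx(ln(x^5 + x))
Chain rule: d/dx[ln(u)] = u'/u where u = x^5+x
u' = 5x^4+1

Answer: (5x^4+1)/(x^5+x)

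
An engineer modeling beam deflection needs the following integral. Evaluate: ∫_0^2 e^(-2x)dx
Antiderivative: (1/(-2))e^(-2x)
Evaluate: (1/(-2))(e^-4-1)

Answer: (e^-4-1)/(-2)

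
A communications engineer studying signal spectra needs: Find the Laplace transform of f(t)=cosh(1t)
L{cosh(at)}=s/(s²-a²)
L{cosh(1t)}=s/(s²-1)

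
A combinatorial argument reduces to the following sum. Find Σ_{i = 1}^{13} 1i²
= 1·n(n+1)(2n+1)/6 = 1·13·14·27/6 = 819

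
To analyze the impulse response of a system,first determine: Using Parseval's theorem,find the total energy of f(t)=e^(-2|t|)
Parseval's theorem: E=integral |f(t)|^2 dt=(1/2pi) integral |F(omega)|^2 domega
E=integral_{-inf}^{inf} e^(-4|t|) dt=2*integral_0^inf e^(-4t) dt=2/(2*2)=1/2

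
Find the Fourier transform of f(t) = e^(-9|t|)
Using the standard pair: F{e^(-a|t|)}=2a/(a^2+omega^2)
With a=9: F(omega)=18/(81+omega^2)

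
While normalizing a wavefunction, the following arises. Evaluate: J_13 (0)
J_n(0)=0 for all n > 0 (Bessel function of first kind)
J_13(0)=0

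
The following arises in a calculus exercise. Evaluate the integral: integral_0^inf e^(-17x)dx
integral_0^inf e^(-17x) dx = [-1/17 * e^(-17x)]_0^inf
= 0 - (-1/17) = 1/17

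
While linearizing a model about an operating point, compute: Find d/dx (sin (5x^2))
Chain rule: d/dx[sin(u)]=cos(u)·u' where u=5x^2
u'=10x

Answer: 10x·cos(5x^2)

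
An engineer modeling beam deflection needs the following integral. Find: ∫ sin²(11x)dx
Using identity sin²(u)=(1 - cos(2u))/2:
∫ (1 - cos(22x))/2 dx=x/2 - sin(22x)/44 + C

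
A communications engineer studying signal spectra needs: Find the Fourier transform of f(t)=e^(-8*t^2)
The Fourier transform of a Gaussian e^(-a * t^2) is sqrt(pi/a) * e^(-omega^2/(4a)).
With a = 8: F(omega) = sqrt(pi/8) * e^(-omega^2/32)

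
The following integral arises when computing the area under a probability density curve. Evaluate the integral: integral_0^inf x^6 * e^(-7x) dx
This is a Gamma integral. Substitute u = 7x (du = 7 dx):
integral_0^inf x^6*e^(-7x) dx = (1/7^7) integral_0^inf u^6*e^(-u) du
= Gamma(7)/7^7 = 6!/7^7 = 720/823543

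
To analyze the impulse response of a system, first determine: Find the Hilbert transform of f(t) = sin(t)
The Hilbert transform shifts each frequency component by -pi/2.
H{sin(wt)}=-cos(wt)
With w=1: H{sin(t)}=-cos(t)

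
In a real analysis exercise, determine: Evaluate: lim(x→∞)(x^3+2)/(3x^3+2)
Divide numerator and denominator by x^3:
lim (1 + 2/x^3)/(3 + 2/x^3)=1/3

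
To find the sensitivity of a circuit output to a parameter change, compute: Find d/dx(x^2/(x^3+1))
Quotient rule: (f/g)'=(f'g - fg')/g²
f=x^2, f'=2x
g=x^3 + 1, g'=3x^2

Answer: (2x·(x^3 + 1) - 3x^4)/(x^3 + 1)²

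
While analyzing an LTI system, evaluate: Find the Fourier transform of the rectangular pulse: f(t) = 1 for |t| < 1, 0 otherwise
F(omega) = integral from -1 to 1 of e^(-j * omega * t) dt
= 2 * sin(1 * omega)/omega = 2 * sinc(1 * omega/pi)

Answer: 2 * sin(1 * omega)/omega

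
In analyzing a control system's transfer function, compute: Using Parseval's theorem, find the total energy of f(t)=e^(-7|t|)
Parseval's theorem: E = integral |f(t)|^2 dt = (1/2pi) integral |F(omega)|^2 domega
E = integral_{-inf}^{inf} e^(-14|t|) dt = 2 * integral_0^inf e^(-14t) dt = 2/(2 * 7) = 1/7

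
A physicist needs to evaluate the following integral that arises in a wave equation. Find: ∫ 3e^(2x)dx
Since d/dx[e^(2x)] = 2e^(2x), we get 3/2 e^(2x)+C

Answer: (3/2)e^(2x)+C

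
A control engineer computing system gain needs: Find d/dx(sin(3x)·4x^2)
Product rule: (fg)' = f'g+fg'
f = sin(3x), f' = 3·cos(3x)
g = 4x^2, g' = 8x

Answer: 12·cos(3x)·x^2+8·sin(3x)·x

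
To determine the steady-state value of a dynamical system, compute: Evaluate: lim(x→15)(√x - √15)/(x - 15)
Multiply by conjugate (√x+√15)/(√x+√15):
= (x - 15)/((x - 15)(√x+√15)) = 1/(√x+√15)
As x → 15: 1/(2√15)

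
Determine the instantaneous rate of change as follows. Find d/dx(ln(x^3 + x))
Chain rule: d/dx[ln(u)]=u'/u where u=x^3 + x
u'=3x^2 + 1

Answer: (3x^2 + 1)/(x^3 + x)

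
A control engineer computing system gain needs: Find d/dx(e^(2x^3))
Chain rule: d/dx[e^u] = e^u · u' where u = 2x^3
u' = 6x^2

Answer: 6x^2·e^(2x^3)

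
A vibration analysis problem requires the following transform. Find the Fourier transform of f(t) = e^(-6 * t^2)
The Fourier transform of a Gaussian e^(-a * t^2) is sqrt(pi/a) * e^(-omega^2/(4a)).
With a=6: F(omega)=sqrt(pi/6) * e^(-omega^2/24)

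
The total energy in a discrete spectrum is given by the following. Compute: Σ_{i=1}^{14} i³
Using formula: Σ i^3 = [n(n + 1)/2]² = [14·15/2]² = 11025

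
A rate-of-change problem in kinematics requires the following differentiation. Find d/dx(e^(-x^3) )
Chain rule: d/dx[e^u]=e^u · u' where u=-x^3
u'=-3x^2

Answer: -3x^2·e^(-x^3)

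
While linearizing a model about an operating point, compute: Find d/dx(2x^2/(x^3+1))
Quotient rule: (f/g)'=(f'g - fg')/g²
f=2x^2, f'=4x
g=x^3+1, g'=3x^2

Answer: (4x·(x^3+1)-6x^4)/(x^3+1)²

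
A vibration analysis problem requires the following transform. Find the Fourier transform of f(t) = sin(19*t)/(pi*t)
sin(W * t)/(pi * t) = (W/pi) * sinc(W * t/pi) is the impulse response of the ideal low-pass filter with cutoff W (here W = 19).
Its Fourier transform is a rectangular function:
F(omega) = 1 for |omega| < 19, 0 otherwise

Answer: rect(omega/38) [i.e., 1 for |omega| < 19, 0 otherwise]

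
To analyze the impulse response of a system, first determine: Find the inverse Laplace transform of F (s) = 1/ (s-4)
L^(-1){1/(s-a)} = c·e^(at)
Here a = 4, c = 1

Answer: e^(4t)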